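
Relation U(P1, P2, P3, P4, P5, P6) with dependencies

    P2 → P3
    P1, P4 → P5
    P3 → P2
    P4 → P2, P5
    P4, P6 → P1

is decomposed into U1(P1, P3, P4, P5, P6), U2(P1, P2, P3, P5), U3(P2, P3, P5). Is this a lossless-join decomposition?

Yes

Chase test. Columns are P1, P2, P3, P4, P5, P6; row i has aⱼ where attribute j ∈ Ui, else bᵢⱼ.
Initial tableau (one row per fragment):
  row 1: a1 b12 a3 a4 a5 a6
  row 2: a1 a2 a3 b24 a5 b26
  row 3: b31 a2 a3 b34 a5 b36
Rows 1 and 2 agree on P3; apply P3→P2 and equate their P2 entries.
Row 1 is now all distinguished symbols — the join is lossless.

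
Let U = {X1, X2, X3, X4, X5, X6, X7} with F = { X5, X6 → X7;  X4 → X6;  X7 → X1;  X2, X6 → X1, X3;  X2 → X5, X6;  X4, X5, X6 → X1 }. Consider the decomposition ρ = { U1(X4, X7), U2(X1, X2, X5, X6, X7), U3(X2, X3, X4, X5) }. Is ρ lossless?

Yes

Chase test. Columns are X1, X2, X3, X4, X5, X6, X7; row i has aⱼ where attribute j ∈ Ui, else bᵢⱼ.
Initial tableau (one row per fragment):
  row 1: b11 b12 b13 a4 b15 b16 a7
  row 2: a1 a2 b23 b24 a5 a6 a7
  row 3: b31 a2 a3 a4 a5 b36 b37
Rows 1 and 3 agree on X4; apply X4→X6 and equate their X6 entries.
Rows 1 and 2 agree on X7; apply X7→X1 and equate their X1 entries.
Rows 2 and 3 agree on X2; apply X2→X5, X6 and equate their X5, X6 entries.
Rows 2 and 3 agree on X5, X6; apply X5, X6→X7 and equate their X7 entries.
Rows 1 and 3 agree on X7; apply X7→X1 and equate their X1 entries.
Rows 2 and 3 agree on X2, X6; apply X2, X6→X1, X3 and equate their X1, X3 entries.
Row 3 is now all distinguished symbols — the join is lossless.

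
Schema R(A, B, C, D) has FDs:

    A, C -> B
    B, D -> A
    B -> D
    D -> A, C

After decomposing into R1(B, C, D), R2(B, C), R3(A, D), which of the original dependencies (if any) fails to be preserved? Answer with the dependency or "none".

Check A, C → B: no single fragment contains all of {A, B, C}, and the restricted closure of {A, C} across the fragments never reaches {B}.
B, D → A is preserved.
B → D is preserved.
D → A, C is preserved.

A, C -> B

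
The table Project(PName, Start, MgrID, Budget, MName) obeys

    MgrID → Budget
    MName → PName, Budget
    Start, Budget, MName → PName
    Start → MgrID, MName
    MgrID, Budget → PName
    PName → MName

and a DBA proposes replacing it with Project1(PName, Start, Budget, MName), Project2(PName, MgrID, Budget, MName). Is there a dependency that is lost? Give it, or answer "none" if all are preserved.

Check Start → MgrID, MName: no single fragment contains all of {Start, MgrID, MName}, and the restricted closure of {Start} across the fragments never reaches {MgrID, MName}.
MgrID → Budget is preserved.
MName → PName, Budget is preserved.
Start, Budget, MName → PName is preserved.
MgrID, Budget → PName is preserved.
PName → MName is preserved.

Start → MgrID, MName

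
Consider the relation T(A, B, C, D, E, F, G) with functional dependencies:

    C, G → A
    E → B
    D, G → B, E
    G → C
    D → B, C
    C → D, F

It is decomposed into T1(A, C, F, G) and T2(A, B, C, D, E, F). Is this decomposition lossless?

Common attributes: T1 ∩ T2 = {A, C, F}.
Closure of {A, C, F}: C → D, F applies, adding D; D → B, C applies, adding B. So (A, C, F)⁺ = {A, B, C, D, F}.
The closure contains neither all of T1 = {A, C, F, G} nor all of T2 = {A, B, C, D, E, F}, so the common attributes are not a superkey of either fragment. The join is lossy.

No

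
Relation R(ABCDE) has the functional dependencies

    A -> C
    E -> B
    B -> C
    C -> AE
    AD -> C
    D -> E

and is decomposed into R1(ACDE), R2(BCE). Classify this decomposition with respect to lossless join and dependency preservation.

lossless and dependency-preserving

Lossless test: (CE)⁺ = {ABCE}, which contains all of one fragment — lossless.
Dependency preservation: every FD's attributes lie within a single fragment, so each can be enforced locally — preserved.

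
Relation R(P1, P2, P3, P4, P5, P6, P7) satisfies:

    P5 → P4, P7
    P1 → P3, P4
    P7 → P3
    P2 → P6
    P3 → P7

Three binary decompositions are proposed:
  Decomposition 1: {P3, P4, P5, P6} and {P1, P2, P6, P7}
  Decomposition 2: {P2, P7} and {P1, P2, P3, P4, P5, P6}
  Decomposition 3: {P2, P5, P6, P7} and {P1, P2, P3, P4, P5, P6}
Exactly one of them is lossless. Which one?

Decomposition 3

Decomposition 1: common = {P6}, closure = {P6} → lossy.
Decomposition 2: common = {P2}, closure = {P2, P6} → lossy.
Decomposition 3: common = {P2, P5, P6}, closure = {P2, P3, P4, P5, P6, P7} → lossless.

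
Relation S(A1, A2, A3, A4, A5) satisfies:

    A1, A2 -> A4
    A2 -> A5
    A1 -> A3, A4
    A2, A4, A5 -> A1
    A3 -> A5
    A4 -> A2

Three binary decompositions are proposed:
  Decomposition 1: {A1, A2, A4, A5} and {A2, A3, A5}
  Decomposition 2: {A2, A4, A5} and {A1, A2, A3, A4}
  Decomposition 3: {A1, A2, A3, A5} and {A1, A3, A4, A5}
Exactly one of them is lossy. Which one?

Decomposition 1

Decomposition 1: common = {A2, A5}, closure = {A2, A5} → lossy.
Decomposition 2: common = {A2, A4}, closure = {A1, A2, A3, A4, A5} → lossless.
Decomposition 3: common = {A1, A3, A5}, closure = {A1, A2, A3, A4, A5} → lossless.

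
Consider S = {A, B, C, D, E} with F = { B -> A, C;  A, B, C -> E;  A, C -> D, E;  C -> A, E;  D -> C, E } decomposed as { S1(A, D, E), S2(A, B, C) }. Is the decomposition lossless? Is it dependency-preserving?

lossy and not dependency-preserving

Lossless test: (A)⁺ = {A}, which is a superkey of neither fragment — lossy.
Dependency preservation: the restricted closure of {A, B, C} across the fragments never reaches {E}, so A, B, C → E cannot be enforced without a join — not preserved.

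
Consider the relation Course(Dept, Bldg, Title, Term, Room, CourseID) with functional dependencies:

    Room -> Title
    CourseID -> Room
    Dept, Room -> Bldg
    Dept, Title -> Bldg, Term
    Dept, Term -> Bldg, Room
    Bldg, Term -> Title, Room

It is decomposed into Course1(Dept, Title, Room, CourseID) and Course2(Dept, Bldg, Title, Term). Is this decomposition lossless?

Yes

Common attributes: Course1 ∩ Course2 = {Dept, Title}.
Closure of {Dept, Title}: Dept, Title → Bldg, Term applies, adding Bldg, Term; Dept, Term → Bldg, Room applies, adding Room. So (Dept, Title)⁺ = {Dept, Bldg, Title, Term, Room}.
This closure contains every attribute of Course2, so Course1 ∩ Course2 → Course2. The join is lossless.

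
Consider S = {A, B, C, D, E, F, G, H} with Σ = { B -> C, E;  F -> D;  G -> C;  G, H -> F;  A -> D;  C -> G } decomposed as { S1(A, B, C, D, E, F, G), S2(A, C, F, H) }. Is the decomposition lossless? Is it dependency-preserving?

lossy but dependency-preserving

Lossless test: (A, C, F)⁺ = {A, C, D, F, G}, which is a superkey of neither fragment — lossy.
Dependency preservation: G, H → F is not contained in any single fragment, but the restricted closure of its left-hand side across the fragments still reaches the right-hand side; the remaining FDs each lie inside some fragment. All dependencies are preserved.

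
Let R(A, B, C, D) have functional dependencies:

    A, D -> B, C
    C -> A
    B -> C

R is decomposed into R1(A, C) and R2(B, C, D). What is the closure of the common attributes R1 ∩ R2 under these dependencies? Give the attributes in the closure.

R1 ∩ R2 = {C}.
C → A applies, adding A
Closure: {A, C}.

A, C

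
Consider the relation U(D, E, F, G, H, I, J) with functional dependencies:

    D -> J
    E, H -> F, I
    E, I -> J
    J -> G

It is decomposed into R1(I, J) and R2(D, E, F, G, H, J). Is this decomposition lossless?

No

Common attributes: R1 ∩ R2 = {J}.
Closure of {J}: J → G applies, adding G. So (J)⁺ = {G, J}.
The closure contains neither all of R1 = {I, J} nor all of R2 = {D, E, F, G, H, J}, so the common attributes are not a superkey of either fragment. The join is lossy.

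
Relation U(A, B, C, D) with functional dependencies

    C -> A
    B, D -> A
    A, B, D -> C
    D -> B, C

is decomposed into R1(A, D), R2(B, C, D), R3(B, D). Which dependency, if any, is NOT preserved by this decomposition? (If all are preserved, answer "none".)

Check C → A: no single fragment contains all of {A, C}, and the restricted closure of {C} across the fragments never reaches {A}.
B, D → A is preserved.
A, B, D → C is preserved.
D → B, C is preserved.

C -> A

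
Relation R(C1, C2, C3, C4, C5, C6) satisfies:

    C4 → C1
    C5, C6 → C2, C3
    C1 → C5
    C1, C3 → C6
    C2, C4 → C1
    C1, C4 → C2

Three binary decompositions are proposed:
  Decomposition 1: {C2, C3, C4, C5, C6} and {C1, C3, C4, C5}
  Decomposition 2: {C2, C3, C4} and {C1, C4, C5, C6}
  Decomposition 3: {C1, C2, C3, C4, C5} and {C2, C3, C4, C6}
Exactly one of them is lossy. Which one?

Decomposition 1: common = {C3, C4, C5}, closure = {C1, C2, C3, C4, C5, C6} → lossless.
Decomposition 2: common = {C4}, closure = {C1, C2, C4, C5} → lossy.
Decomposition 3: common = {C2, C3, C4}, closure = {C1, C2, C3, C4, C5, C6} → lossless.

Decomposition 2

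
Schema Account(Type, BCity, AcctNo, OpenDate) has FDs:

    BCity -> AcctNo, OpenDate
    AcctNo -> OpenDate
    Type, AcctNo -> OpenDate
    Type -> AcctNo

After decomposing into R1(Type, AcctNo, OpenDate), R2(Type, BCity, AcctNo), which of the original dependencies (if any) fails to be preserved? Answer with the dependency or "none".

none

BCity → AcctNo, OpenDate: restricted closure across fragments reaches AcctNo, OpenDate.
AcctNo → OpenDate lies within R1.
Type, AcctNo → OpenDate lies within R1.
Type → AcctNo lies within R1.
Every dependency is enforceable on the fragments, so the decomposition is dependency-preserving.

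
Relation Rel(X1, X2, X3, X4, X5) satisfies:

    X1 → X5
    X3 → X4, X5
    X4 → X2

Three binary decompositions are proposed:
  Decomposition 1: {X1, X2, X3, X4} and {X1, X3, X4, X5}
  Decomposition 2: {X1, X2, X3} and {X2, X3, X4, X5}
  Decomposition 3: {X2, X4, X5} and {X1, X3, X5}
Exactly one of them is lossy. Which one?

Decomposition 1: common = {X1, X3, X4}, closure = {X1, X2, X3, X4, X5} → lossless.
Decomposition 2: common = {X2, X3}, closure = {X2, X3, X4, X5} → lossless.
Decomposition 3: common = {X5}, closure = {X5} → lossy.

Decomposition 3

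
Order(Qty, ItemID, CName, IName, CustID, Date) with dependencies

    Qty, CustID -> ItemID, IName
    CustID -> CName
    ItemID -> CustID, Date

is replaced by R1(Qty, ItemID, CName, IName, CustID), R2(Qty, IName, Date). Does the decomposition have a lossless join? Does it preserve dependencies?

Lossless test: (Qty, IName)⁺ = {Qty, IName}, which is a superkey of neither fragment — lossy.
Dependency preservation: the restricted closure of {ItemID} across the fragments never reaches {CustID, Date}, so ItemID → CustID, Date cannot be enforced without a join — not preserved.

lossy and not dependency-preserving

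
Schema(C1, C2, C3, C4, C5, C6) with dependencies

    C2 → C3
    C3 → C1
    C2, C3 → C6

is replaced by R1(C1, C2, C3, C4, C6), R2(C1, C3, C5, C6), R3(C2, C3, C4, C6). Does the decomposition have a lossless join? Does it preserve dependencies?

lossy but dependency-preserving

Lossless test (chase): Rows 1 and 3 agree on C3; apply C3→C1 and equate their C1 entries. No row becomes fully distinguished — the join is lossy.
Dependency preservation: every FD's attributes lie within a single fragment, so each can be enforced locally — preserved.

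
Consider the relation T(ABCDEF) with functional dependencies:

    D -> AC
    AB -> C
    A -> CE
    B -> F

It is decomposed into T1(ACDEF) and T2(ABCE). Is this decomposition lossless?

Common attributes: T1 ∩ T2 = {ACE}.
No dependency enlarges {ACE}, so (ACE)⁺ = {ACE}.
The closure contains neither all of T1 = {ACDEF} nor all of T2 = {ABCE}, so the common attributes are not a superkey of either fragment. The join is lossy.

No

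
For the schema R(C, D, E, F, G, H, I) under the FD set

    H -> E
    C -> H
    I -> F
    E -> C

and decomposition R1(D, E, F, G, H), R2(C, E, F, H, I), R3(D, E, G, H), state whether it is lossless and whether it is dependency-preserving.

lossy but dependency-preserving

Lossless test (chase): Rows 1 and 2 agree on E; apply E→C and equate their C entries. Rows 1 and 3 agree on E; apply E→C and equate their C entries. No row becomes fully distinguished — the join is lossy.
Dependency preservation: every FD's attributes lie within a single fragment, so each can be enforced locally — preserved.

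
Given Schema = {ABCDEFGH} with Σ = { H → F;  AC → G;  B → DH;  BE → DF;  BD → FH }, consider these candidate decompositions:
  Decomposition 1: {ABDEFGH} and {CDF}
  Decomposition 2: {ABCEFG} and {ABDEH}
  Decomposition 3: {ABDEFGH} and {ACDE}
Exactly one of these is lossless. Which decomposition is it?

Decomposition 2

Decomposition 1: common = {DF}, closure = {DF} → lossy.
Decomposition 2: common = {ABE}, closure = {ABDEFH} → lossless.
Decomposition 3: common = {ADE}, closure = {ADE} → lossy.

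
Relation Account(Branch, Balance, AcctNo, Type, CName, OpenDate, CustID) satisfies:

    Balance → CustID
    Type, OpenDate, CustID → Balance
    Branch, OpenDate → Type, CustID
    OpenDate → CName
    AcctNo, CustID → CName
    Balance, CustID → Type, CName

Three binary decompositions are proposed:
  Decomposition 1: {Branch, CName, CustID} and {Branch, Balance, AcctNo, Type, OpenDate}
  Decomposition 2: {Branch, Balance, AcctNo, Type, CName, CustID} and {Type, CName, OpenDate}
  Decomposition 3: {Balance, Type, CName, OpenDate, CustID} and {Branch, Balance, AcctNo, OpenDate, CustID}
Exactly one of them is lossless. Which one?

Decomposition 3

Decomposition 1: common = {Branch}, closure = {Branch} → lossy.
Decomposition 2: common = {Type, CName}, closure = {Type, CName} → lossy.
Decomposition 3: common = {Balance, OpenDate, CustID}, closure = {Balance, Type, CName, OpenDate, CustID} → lossless.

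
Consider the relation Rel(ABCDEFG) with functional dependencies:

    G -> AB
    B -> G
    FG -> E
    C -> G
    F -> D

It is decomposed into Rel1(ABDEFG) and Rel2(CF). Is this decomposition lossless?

Common attributes: Rel1 ∩ Rel2 = {F}.
Closure of {F}: F → D applies, adding D. So (F)⁺ = {DF}.
The closure contains neither all of Rel1 = {ABDEFG} nor all of Rel2 = {CF}, so the common attributes are not a superkey of either fragment. The join is lossy.

No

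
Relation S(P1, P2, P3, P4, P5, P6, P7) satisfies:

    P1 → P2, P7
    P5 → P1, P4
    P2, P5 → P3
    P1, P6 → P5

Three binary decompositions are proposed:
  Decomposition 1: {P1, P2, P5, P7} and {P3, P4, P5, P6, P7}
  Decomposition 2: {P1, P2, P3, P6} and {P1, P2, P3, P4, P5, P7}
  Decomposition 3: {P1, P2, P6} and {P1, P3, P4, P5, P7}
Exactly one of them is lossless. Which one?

Decomposition 1

Decomposition 1: common = {P5, P7}, closure = {P1, P2, P3, P4, P5, P7} → lossless.
Decomposition 2: common = {P1, P2, P3}, closure = {P1, P2, P3, P7} → lossy.
Decomposition 3: common = {P1}, closure = {P1, P2, P7} → lossy.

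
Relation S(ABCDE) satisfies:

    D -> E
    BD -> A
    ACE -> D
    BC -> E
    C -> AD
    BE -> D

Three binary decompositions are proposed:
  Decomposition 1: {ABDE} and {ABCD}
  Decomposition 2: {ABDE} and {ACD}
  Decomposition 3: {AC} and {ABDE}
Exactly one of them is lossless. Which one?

Decomposition 1: common = {ABD}, closure = {ABDE} → lossless.
Decomposition 2: common = {AD}, closure = {ADE} → lossy.
Decomposition 3: common = {A}, closure = {A} → lossy.

Decomposition 1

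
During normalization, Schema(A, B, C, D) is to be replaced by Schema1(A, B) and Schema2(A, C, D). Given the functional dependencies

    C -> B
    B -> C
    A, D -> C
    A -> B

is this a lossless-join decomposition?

Yes

Common attributes: Schema1 ∩ Schema2 = {A}.
Closure of {A}: A → B applies, adding B; B → C applies, adding C. So (A)⁺ = {A, B, C}.
This closure contains every attribute of Schema1, so Schema1 ∩ Schema2 → Schema1. The join is lossless.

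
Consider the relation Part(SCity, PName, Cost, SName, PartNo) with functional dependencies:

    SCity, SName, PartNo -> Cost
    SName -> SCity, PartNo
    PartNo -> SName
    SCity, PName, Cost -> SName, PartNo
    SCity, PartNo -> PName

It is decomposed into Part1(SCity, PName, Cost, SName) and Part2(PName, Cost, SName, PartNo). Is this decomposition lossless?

Yes

Common attributes: Part1 ∩ Part2 = {PName, Cost, SName}.
Closure of {PName, Cost, SName}: SName → SCity, PartNo applies, adding SCity, PartNo. So (PName, Cost, SName)⁺ = {SCity, PName, Cost, SName, PartNo}.
This closure contains every attribute of Part1, so Part1 ∩ Part2 → Part1. The join is lossless.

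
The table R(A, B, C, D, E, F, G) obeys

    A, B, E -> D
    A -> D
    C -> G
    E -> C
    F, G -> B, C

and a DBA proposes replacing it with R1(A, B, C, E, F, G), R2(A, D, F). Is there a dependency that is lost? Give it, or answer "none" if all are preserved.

none

A, B, E → D: restricted closure across fragments reaches D.
A → D lies within R2.
C → G lies within R1.
E → C lies within R1.
F, G → B, C lies within R1.
Every dependency is enforceable on the fragments, so the decomposition is dependency-preserving.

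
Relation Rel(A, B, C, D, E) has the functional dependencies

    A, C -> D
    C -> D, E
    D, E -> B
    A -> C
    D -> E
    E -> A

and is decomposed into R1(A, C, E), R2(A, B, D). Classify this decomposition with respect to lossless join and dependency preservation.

Lossless test: (A)⁺ = {A, B, C, D, E}, which contains all of one fragment — lossless.
Dependency preservation: A, C → D; C → D, E; D, E → B; D → E are not contained in any single fragment, but the restricted closure of each left-hand side across the fragments still reaches the right-hand side; the remaining FDs each lie inside some fragment. All dependencies are preserved.

lossless and dependency-preserving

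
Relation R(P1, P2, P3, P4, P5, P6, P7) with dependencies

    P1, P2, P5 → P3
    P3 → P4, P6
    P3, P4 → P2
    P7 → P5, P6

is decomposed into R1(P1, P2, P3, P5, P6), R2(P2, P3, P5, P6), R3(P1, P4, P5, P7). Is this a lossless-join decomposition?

No

Chase test. Columns are P1, P2, P3, P4, P5, P6, P7; row i has aⱼ where attribute j ∈ Ri, else bᵢⱼ.
Initial tableau (one row per fragment):
  row 1: a1 a2 a3 b14 a5 a6 b17
  row 2: b21 a2 a3 b24 a5 a6 b27
  row 3: a1 b32 b33 a4 a5 b36 a7
Rows 1 and 2 agree on P3; apply P3→P4, P6 and equate their P4, P6 entries.
No row becomes fully distinguished — the join is lossy.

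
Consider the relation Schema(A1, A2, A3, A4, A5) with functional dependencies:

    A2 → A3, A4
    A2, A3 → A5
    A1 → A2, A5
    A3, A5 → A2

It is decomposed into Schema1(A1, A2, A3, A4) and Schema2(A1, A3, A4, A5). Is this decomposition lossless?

Yes

Common attributes: Schema1 ∩ Schema2 = {A1, A3, A4}.
Closure of {A1, A3, A4}: A1 → A2, A5 applies, adding A2, A5. So (A1, A3, A4)⁺ = {A1, A2, A3, A4, A5}.
This closure contains every attribute of Schema1, so Schema1 ∩ Schema2 → Schema1. The join is lossless.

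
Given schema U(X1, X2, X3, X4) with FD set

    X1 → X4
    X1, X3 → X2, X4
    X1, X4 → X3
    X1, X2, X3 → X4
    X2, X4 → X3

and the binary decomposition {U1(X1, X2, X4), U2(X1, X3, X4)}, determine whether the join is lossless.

Yes

Common attributes: U1 ∩ U2 = {X1, X4}.
Closure of {X1, X4}: X1, X4 → X3 applies, adding X3; X1, X3 → X2, X4 applies, adding X2. So (X1, X4)⁺ = {X1, X2, X3, X4}.
This closure contains every attribute of U1, so U1 ∩ U2 → U1. The join is lossless.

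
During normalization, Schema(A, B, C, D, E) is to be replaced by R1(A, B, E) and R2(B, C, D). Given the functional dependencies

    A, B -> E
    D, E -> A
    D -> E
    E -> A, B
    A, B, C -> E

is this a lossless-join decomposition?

Common attributes: R1 ∩ R2 = {B}.
No dependency enlarges {B}, so (B)⁺ = {B}.
The closure contains neither all of R1 = {A, B, E} nor all of R2 = {B, C, D}, so the common attributes are not a superkey of either fragment. The join is lossy.

No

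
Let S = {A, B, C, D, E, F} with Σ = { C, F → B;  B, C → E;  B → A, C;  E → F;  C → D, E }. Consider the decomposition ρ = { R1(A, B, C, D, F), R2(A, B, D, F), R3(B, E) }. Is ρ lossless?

Chase test. Columns are A, B, C, D, E, F; row i has aⱼ where attribute j ∈ Ri, else bᵢⱼ.
Initial tableau (one row per fragment):
  row 1: a1 a2 a3 a4 b15 a6
  row 2: a1 a2 b23 a4 b25 a6
  row 3: b31 a2 b33 b34 a5 b36
Rows 1 and 2 agree on B; apply B→A, C and equate their A, C entries.
Rows 1 and 3 agree on B; apply B→A, C and equate their A, C entries.
Rows 1 and 2 agree on C; apply C→D, E and equate their D, E entries.
Rows 1 and 3 agree on C; apply C→D, E and equate their D, E entries.
Rows 1 and 3 agree on E; apply E→F and equate their F entries.
Row 1 is now all distinguished symbols — the join is lossless.

Yes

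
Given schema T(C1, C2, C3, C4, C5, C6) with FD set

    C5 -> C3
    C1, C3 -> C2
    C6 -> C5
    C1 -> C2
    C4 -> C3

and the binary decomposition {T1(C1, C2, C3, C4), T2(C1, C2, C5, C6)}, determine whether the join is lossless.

No

Common attributes: T1 ∩ T2 = {C1, C2}.
No dependency enlarges {C1, C2}, so (C1, C2)⁺ = {C1, C2}.
The closure contains neither all of T1 = {C1, C2, C3, C4} nor all of T2 = {C1, C2, C5, C6}, so the common attributes are not a superkey of either fragment. The join is lossy.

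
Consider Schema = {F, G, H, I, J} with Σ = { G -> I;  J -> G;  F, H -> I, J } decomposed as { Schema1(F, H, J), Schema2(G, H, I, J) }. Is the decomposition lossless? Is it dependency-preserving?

lossless and dependency-preserving

Lossless test: (H, J)⁺ = {G, H, I, J}, which contains all of one fragment — lossless.
Dependency preservation: F, H → I, J is not contained in any single fragment, but the restricted closure of its left-hand side across the fragments still reaches the right-hand side; the remaining FDs each lie inside some fragment. All dependencies are preserved.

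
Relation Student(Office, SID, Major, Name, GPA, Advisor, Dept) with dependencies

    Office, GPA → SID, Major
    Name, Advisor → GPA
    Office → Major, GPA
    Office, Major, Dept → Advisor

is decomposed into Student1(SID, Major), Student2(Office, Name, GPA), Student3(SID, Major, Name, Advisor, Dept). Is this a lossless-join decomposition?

No

Chase test. Columns are Office, SID, Major, Name, GPA, Advisor, Dept; row i has aⱼ where attribute j ∈ Studenti, else bᵢⱼ.
Initial tableau (one row per fragment):
  row 1: b11 a2 a3 b14 b15 b16 b17
  row 2: a1 b22 b23 a4 a5 b26 b27
  row 3: b31 a2 a3 a4 b35 a6 a7
No row becomes fully distinguished — the join is lossy.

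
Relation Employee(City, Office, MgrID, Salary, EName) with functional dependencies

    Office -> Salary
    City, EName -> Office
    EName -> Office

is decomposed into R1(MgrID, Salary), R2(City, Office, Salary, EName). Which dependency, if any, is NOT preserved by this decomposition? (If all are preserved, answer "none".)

none

Office → Salary lies within R2.
City, EName → Office lies within R2.
EName → Office lies within R2.
Every dependency is enforceable on the fragments, so the decomposition is dependency-preserving.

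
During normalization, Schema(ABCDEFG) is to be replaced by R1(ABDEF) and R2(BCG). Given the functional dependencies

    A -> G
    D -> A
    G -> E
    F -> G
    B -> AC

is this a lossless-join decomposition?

Yes

Common attributes: R1 ∩ R2 = {B}.
Closure of {B}: B → AC applies, adding AC; A → G applies, adding G; G → E applies, adding E. So (B)⁺ = {ABCEG}.
This closure contains every attribute of R2, so R1 ∩ R2 → R2. The join is lossless.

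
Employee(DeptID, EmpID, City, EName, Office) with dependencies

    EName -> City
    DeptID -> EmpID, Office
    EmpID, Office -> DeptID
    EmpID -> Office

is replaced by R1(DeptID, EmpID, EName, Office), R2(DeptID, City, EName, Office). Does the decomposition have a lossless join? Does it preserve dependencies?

Lossless test: (DeptID, EName, Office)⁺ = {DeptID, EmpID, City, EName, Office}, which contains all of one fragment — lossless.
Dependency preservation: every FD's attributes lie within a single fragment, so each can be enforced locally — preserved.

lossless and dependency-preserving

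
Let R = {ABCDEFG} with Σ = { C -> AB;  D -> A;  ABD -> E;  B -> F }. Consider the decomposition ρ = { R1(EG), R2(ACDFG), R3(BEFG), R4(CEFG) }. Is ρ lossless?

No

Chase test. Columns are ABCDEFG; row i has aⱼ where attribute j ∈ Ri, else bᵢⱼ.
Initial tableau (one row per fragment):
  row 1: b11 b12 b13 b14 a5 b16 a7
  row 2: a1 b22 a3 a4 b25 a6 a7
  row 3: b31 a2 b33 b34 a5 a6 a7
  row 4: b41 b42 a3 b44 a5 a6 a7
Rows 2 and 4 agree on C; apply C→AB and equate their AB entries.
No row becomes fully distinguished — the join is lossy.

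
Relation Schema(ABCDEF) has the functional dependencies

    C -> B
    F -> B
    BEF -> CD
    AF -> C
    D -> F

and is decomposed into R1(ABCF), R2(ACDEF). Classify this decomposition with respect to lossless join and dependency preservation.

Lossless test: (ACF)⁺ = {ABCF}, which contains all of one fragment — lossless.
Dependency preservation: BEF → CD is not contained in any single fragment, but the restricted closure of its left-hand side across the fragments still reaches the right-hand side; the remaining FDs each lie inside some fragment. All dependencies are preserved.

lossless and dependency-preserving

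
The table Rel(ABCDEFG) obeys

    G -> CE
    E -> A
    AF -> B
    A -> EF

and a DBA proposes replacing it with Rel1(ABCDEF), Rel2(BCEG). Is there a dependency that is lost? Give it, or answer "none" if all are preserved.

none

G → CE lies within Rel2.
E → A lies within Rel1.
AF → B lies within Rel1.
A → EF lies within Rel1.
Every dependency is enforceable on the fragments, so the decomposition is dependency-preserving.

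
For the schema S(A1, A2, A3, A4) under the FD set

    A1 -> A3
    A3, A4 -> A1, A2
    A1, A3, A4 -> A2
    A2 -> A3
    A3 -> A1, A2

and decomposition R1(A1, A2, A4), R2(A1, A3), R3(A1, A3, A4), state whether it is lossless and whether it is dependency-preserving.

Lossless test (chase): Rows 1 and 2 agree on A1; apply A1→A3 and equate their A3 entries. Rows 1 and 3 agree on A3, A4; apply A3, A4→A1, A2 and equate their A1, A2 entries. Rows 1 and 2 agree on A3; apply A3→A1, A2 and equate their A1, A2 entries. Row 1 is now all distinguished symbols — the join is lossless.
Dependency preservation: A3, A4 → A1, A2; A1, A3, A4 → A2; A2 → A3; A3 → A1, A2 are not contained in any single fragment, but the restricted closure of each left-hand side across the fragments still reaches the right-hand side; the remaining FDs each lie inside some fragment. All dependencies are preserved.

lossless and dependency-preserving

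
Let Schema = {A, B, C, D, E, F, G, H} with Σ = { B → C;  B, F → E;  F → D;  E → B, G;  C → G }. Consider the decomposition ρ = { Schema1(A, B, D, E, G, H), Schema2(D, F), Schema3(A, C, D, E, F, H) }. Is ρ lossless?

Chase test. Columns are A, B, C, D, E, F, G, H; row i has aⱼ where attribute j ∈ Schemai, else bᵢⱼ.
Initial tableau (one row per fragment):
  row 1: a1 a2 b13 a4 a5 b16 a7 a8
  row 2: b21 b22 b23 a4 b25 a6 b27 b28
  row 3: a1 b32 a3 a4 a5 a6 b37 a8
Rows 1 and 3 agree on E; apply E→B, G and equate their B, G entries.
Rows 1 and 3 agree on B; apply B→C and equate their C entries.
Row 3 is now all distinguished symbols — the join is lossless.

Yes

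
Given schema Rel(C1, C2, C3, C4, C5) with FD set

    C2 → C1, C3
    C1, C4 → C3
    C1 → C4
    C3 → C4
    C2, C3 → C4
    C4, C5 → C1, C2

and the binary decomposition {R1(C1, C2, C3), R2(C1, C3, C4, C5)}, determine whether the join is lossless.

Common attributes: R1 ∩ R2 = {C1, C3}.
Closure of {C1, C3}: C1 → C4 applies, adding C4. So (C1, C3)⁺ = {C1, C3, C4}.
The closure contains neither all of R1 = {C1, C2, C3} nor all of R2 = {C1, C3, C4, C5}, so the common attributes are not a superkey of either fragment. The join is lossy.

No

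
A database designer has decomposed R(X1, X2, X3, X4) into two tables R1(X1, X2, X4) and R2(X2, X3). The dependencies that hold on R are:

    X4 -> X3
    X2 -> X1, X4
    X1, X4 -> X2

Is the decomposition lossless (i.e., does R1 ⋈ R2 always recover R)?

Common attributes: R1 ∩ R2 = {X2}.
Closure of {X2}: X2 → X1, X4 applies, adding X1, X4; X4 → X3 applies, adding X3. So (X2)⁺ = {X1, X2, X3, X4}.
This closure contains every attribute of R1, so R1 ∩ R2 → R1. The join is lossless.

Yes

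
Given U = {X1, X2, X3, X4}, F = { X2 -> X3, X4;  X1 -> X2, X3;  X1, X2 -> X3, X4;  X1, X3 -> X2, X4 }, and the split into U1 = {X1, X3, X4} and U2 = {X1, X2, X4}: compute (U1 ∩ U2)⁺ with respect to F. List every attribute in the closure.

U1 ∩ U2 = {X1, X4}.
X1 → X2, X3 applies, adding X2, X3
Closure: {X1, X2, X3, X4}.

X1, X2, X3, X4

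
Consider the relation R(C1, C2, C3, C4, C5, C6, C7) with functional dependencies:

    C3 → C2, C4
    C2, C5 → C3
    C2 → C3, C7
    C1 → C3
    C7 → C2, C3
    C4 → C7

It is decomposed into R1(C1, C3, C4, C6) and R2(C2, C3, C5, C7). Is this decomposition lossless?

Common attributes: R1 ∩ R2 = {C3}.
Closure of {C3}: C3 → C2, C4 applies, adding C2, C4; C2 → C3, C7 applies, adding C7. So (C3)⁺ = {C2, C3, C4, C7}.
The closure contains neither all of R1 = {C1, C3, C4, C6} nor all of R2 = {C2, C3, C5, C7}, so the common attributes are not a superkey of either fragment. The join is lossy.

No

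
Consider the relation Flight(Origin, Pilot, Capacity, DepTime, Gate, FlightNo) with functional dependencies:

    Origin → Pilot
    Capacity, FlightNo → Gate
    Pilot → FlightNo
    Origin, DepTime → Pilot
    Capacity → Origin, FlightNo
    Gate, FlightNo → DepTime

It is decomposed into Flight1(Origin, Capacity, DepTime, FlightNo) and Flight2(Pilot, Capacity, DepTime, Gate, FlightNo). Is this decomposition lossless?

Common attributes: Flight1 ∩ Flight2 = {Capacity, DepTime, FlightNo}.
Closure of {Capacity, DepTime, FlightNo}: Capacity, FlightNo → Gate applies, adding Gate; Capacity → Origin, FlightNo applies, adding Origin; Origin → Pilot applies, adding Pilot. So (Capacity, DepTime, FlightNo)⁺ = {Origin, Pilot, Capacity, DepTime, Gate, FlightNo}.
This closure contains every attribute of Flight1, so Flight1 ∩ Flight2 → Flight1. The join is lossless.

Yes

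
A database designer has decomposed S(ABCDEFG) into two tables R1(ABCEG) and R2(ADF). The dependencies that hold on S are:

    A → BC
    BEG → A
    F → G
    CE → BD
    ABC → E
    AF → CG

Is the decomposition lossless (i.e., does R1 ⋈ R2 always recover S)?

No

Common attributes: R1 ∩ R2 = {A}.
Closure of {A}: A → BC applies, adding BC; ABC → E applies, adding E; CE → BD applies, adding D. So (A)⁺ = {ABCDE}.
The closure contains neither all of R1 = {ABCEG} nor all of R2 = {ADF}, so the common attributes are not a superkey of either fragment. The join is lossy.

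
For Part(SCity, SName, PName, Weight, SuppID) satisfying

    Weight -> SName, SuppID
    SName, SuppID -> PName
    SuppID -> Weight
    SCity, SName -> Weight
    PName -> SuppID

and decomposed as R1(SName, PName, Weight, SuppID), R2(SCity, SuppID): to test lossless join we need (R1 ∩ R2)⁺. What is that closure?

SName, PName, Weight, SuppID

R1 ∩ R2 = {SuppID}.
SuppID → Weight applies, adding Weight
Weight → SName, SuppID applies, adding SName
SName, SuppID → PName applies, adding PName
Closure: {SName, PName, Weight, SuppID}.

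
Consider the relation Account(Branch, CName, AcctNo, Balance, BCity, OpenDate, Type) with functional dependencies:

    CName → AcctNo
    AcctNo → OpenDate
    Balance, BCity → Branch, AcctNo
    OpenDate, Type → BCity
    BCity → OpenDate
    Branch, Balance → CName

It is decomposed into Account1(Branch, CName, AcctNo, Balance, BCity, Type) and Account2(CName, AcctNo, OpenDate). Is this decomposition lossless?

Common attributes: Account1 ∩ Account2 = {CName, AcctNo}.
Closure of {CName, AcctNo}: AcctNo → OpenDate applies, adding OpenDate. So (CName, AcctNo)⁺ = {CName, AcctNo, OpenDate}.
This closure contains every attribute of Account2, so Account1 ∩ Account2 → Account2. The join is lossless.

Yes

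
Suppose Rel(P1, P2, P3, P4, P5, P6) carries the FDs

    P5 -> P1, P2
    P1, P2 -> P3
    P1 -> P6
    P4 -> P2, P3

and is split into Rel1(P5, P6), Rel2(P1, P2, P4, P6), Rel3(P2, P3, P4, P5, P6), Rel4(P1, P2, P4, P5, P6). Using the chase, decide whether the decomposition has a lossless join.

Chase test. Columns are P1, P2, P3, P4, P5, P6; row i has aⱼ where attribute j ∈ Reli, else bᵢⱼ.
Initial tableau (one row per fragment):
  row 1: b11 b12 b13 b14 a5 a6
  row 2: a1 a2 b23 a4 b25 a6
  row 3: b31 a2 a3 a4 a5 a6
  row 4: a1 a2 b43 a4 a5 a6
Rows 1 and 3 agree on P5; apply P5→P1, P2 and equate their P1, P2 entries.
Rows 1 and 4 agree on P5; apply P5→P1, P2 and equate their P1, P2 entries.
Rows 1 and 2 agree on P1, P2; apply P1, P2→P3 and equate their P3 entries.
Rows 1 and 3 agree on P1, P2; apply P1, P2→P3 and equate their P3 entries.
Rows 1 and 4 agree on P1, P2; apply P1, P2→P3 and equate their P3 entries.
Row 3 is now all distinguished symbols — the join is lossless.

Yes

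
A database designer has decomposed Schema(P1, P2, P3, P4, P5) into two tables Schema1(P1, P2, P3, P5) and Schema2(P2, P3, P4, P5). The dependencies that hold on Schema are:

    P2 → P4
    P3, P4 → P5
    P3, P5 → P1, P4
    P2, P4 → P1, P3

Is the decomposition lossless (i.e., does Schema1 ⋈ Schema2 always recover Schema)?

Common attributes: Schema1 ∩ Schema2 = {P2, P3, P5}.
Closure of {P2, P3, P5}: P2 → P4 applies, adding P4; P3, P5 → P1, P4 applies, adding P1. So (P2, P3, P5)⁺ = {P1, P2, P3, P4, P5}.
This closure contains every attribute of Schema1, so Schema1 ∩ Schema2 → Schema1. The join is lossless.

Yes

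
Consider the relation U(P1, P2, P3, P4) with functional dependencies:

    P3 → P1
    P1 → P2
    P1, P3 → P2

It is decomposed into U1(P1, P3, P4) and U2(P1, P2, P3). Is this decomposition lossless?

Yes

Common attributes: U1 ∩ U2 = {P1, P3}.
Closure of {P1, P3}: P1 → P2 applies, adding P2. So (P1, P3)⁺ = {P1, P2, P3}.
This closure contains every attribute of U2, so U1 ∩ U2 → U2. The join is lossless.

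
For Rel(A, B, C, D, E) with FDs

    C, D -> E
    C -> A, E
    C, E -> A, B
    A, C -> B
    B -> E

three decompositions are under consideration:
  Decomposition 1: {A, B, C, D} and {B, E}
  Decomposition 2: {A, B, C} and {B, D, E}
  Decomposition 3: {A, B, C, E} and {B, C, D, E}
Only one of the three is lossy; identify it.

Decomposition 1: common = {B}, closure = {B, E} → lossless.
Decomposition 2: common = {B}, closure = {B, E} → lossy.
Decomposition 3: common = {B, C, E}, closure = {A, B, C, E} → lossless.

Decomposition 2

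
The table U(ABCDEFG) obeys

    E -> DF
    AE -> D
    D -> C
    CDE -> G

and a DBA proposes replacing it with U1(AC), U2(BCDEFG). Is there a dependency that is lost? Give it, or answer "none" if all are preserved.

none

E → DF lies within U2.
AE → D: restricted closure across fragments reaches D.
D → C lies within U2.
CDE → G lies within U2.
Every dependency is enforceable on the fragments, so the decomposition is dependency-preserving.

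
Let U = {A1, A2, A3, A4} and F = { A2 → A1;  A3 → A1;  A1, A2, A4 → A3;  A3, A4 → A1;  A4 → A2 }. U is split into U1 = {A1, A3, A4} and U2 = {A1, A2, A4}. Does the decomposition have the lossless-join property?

Yes

Common attributes: U1 ∩ U2 = {A1, A4}.
Closure of {A1, A4}: A4 → A2 applies, adding A2; A1, A2, A4 → A3 applies, adding A3. So (A1, A4)⁺ = {A1, A2, A3, A4}.
This closure contains every attribute of U1, so U1 ∩ U2 → U1. The join is lossless.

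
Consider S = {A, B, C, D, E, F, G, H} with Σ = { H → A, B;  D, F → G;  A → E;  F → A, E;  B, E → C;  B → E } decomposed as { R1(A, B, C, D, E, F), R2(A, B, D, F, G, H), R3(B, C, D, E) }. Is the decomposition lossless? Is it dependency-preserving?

Lossless test (chase): Rows 1 and 2 agree on D, F; apply D, F→G and equate their G entries. Rows 1 and 2 agree on A; apply A→E and equate their E entries. Rows 1 and 2 agree on B, E; apply B, E→C and equate their C entries. Row 2 is now all distinguished symbols — the join is lossless.
Dependency preservation: every FD's attributes lie within a single fragment, so each can be enforced locally — preserved.

lossless and dependency-preserving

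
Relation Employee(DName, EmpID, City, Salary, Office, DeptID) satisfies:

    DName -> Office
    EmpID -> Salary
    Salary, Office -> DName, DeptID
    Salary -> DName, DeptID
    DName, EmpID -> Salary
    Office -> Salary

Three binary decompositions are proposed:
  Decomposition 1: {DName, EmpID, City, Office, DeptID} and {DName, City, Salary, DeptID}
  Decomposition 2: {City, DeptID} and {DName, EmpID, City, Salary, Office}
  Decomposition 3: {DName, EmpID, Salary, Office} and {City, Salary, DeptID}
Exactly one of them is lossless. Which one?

Decomposition 1: common = {DName, City, DeptID}, closure = {DName, City, Salary, Office, DeptID} → lossless.
Decomposition 2: common = {City}, closure = {City} → lossy.
Decomposition 3: common = {Salary}, closure = {DName, Salary, Office, DeptID} → lossy.

Decomposition 1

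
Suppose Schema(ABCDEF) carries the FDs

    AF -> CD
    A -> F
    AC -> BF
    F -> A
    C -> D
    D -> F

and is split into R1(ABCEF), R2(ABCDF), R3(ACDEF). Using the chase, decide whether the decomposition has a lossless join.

Yes

Chase test. Columns are ABCDEF; row i has aⱼ where attribute j ∈ Ri, else bᵢⱼ.
Initial tableau (one row per fragment):
  row 1: a1 a2 a3 b14 a5 a6
  row 2: a1 a2 a3 a4 b25 a6
  row 3: a1 b32 a3 a4 a5 a6
Rows 1 and 2 agree on AF; apply AF→CD and equate their CD entries.
Rows 1 and 3 agree on AC; apply AC→BF and equate their BF entries.
Row 1 is now all distinguished symbols — the join is lossless.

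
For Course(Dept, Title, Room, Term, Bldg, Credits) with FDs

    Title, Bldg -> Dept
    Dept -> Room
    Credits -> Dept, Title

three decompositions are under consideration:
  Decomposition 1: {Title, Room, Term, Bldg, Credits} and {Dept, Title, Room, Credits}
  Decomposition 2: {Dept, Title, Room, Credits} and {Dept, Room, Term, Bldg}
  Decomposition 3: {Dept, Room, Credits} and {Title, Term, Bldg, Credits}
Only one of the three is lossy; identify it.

Decomposition 2

Decomposition 1: common = {Title, Room, Credits}, closure = {Dept, Title, Room, Credits} → lossless.
Decomposition 2: common = {Dept, Room}, closure = {Dept, Room} → lossy.
Decomposition 3: common = {Credits}, closure = {Dept, Title, Room, Credits} → lossless.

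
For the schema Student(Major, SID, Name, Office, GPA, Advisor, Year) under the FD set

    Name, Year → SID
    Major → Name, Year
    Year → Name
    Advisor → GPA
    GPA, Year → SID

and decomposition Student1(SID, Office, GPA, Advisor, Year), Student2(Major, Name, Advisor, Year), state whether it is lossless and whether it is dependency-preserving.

lossy but dependency-preserving

Lossless test: (Advisor, Year)⁺ = {SID, Name, GPA, Advisor, Year}, which is a superkey of neither fragment — lossy.
Dependency preservation: Name, Year → SID is not contained in any single fragment, but the restricted closure of its left-hand side across the fragments still reaches the right-hand side; the remaining FDs each lie inside some fragment. All dependencies are preserved.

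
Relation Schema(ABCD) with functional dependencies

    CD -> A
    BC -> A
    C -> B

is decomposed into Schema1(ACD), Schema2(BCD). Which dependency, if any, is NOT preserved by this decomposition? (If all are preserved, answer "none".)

CD → A lies within Schema1.
BC → A: restricted closure across fragments reaches A.
C → B lies within Schema2.
Every dependency is enforceable on the fragments, so the decomposition is dependency-preserving.

none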